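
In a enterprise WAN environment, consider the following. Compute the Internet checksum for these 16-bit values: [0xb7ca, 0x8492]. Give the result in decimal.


Given words: [0xb7ca, 0x8492]
Step 1: Sum all words
Raw sum = 47050 + 33938 = 80988
Step 2: Fold carry: (15452 + 1) = 15453
One's complement = ~15453 & 0xFFFF = 50082

50082


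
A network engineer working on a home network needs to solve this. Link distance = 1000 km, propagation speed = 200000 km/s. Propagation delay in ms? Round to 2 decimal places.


Given: distance = 1000 km, speed = 200000 km/s
Delay = distance / speed = 1000 / 200000 seconds
Delay in ms = 1000 * 1000 / 200000
Delay = 5.0000 ms
Rounded to 2 dp = 5.00 ms

5.00


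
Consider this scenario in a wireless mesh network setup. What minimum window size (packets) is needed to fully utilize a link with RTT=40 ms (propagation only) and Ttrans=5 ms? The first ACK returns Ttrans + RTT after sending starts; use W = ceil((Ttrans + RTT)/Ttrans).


Given: Ttrans = 5 ms, RTT = 40 ms (= 2 * Tprop, Tprop = 20 ms)
Time until first ACK returns = Ttrans + RTT = 5 + 40 = 45 ms
Need W * Ttrans >= Ttrans + RTT  ->  W >= (Ttrans + RTT) / Ttrans
(Ttrans + RTT) / Ttrans = 45 / 5 = 9
W_min = ceil(9) = 9

9


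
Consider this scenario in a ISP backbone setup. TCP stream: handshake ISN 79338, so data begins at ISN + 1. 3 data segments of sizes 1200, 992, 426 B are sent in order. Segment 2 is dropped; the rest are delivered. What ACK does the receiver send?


SYN uses sequence number 79338; first data byte = ISN + 1 = 79339.
Segment 1: SEQ = 79339, len = 1200 B, covers [79339, 80538]
Segment 2: SEQ = 80539, len = 992 B, covers [80539, 81530] [LOST]
Segment 3: SEQ = 81531, len = 426 B, covers [81531, 81956]
In-order data received: bytes [79339, 80538] (segments 1..1).
Segment 2 missing -> gap begins at byte 80539; later segments buffered out of order.
Cumulative ACK = next expected in-order byte = 79339 + 1200 = 80539

80539


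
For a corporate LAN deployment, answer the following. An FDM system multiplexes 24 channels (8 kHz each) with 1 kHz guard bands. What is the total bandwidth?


Given: 24 channels, 8 kHz each, guard = 1 kHz
Channel bandwidth = 24 * 8 = 192 kHz
Guard bands = 23 gaps * 1 kHz = 23 kHz
Total = 192 + 23 = 215 kHz

215


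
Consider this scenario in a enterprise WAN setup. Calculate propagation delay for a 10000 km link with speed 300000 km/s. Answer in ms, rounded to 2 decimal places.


Given: distance = 10000 km, speed = 300000 km/s
Delay = distance / speed = 10000 / 300000 seconds
Delay in ms = 10000 * 1000 / 300000
Delay = 33.3333 ms
Rounded to 2 dp = 33.33 ms

33.33


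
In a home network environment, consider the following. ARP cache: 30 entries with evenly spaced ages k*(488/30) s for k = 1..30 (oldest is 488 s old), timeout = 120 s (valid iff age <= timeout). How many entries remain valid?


Ages are k * 488/30 s for k = 1..30 (spacing = 16.2667 s).
Entry k is valid iff k * 488/30 <= 120 iff k <= 30 * 120 / 488 = 7.3770
n_valid = floor(7.3770) = 7
(n_stale = 30 - 7 = 23)

7


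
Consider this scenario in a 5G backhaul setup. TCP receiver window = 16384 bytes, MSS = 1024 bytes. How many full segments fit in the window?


Given: RWND = 16384 bytes, MSS = 1024 bytes
Full segments = floor(RWND / MSS)
Full segments = floor(16384 / 1024)
Full segments = floor(16.0) = 16

16


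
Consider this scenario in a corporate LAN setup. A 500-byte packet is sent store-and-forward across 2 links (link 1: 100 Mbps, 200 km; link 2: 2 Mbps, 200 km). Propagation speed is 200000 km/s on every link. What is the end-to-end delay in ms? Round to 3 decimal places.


Packet = 500 bytes = 4000 bits. Store-and-forward: sum (t_trans + t_prop) per link.
Link 1: t_trans = 4000/(100*10^6) s = 0.0400 ms; t_prop = 200/200000 s = 1.0000 ms; subtotal = 1.0400 ms
Link 2: t_trans = 4000/(2*10^6) s = 2.0000 ms; t_prop = 200/200000 s = 1.0000 ms; subtotal = 3.0000 ms
End-to-end = 1.0400 + 3.0000 = 4.0400 ms -> 4.040 ms (3 dp)

4.040


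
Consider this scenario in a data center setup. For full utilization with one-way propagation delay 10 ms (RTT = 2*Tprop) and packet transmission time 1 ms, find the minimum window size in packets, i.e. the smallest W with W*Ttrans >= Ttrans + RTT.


Given: Ttrans = 1 ms, RTT = 20 ms (= 2 * Tprop, Tprop = 10 ms)
Time until first ACK returns = Ttrans + RTT = 1 + 20 = 21 ms
Need W * Ttrans >= Ttrans + RTT  ->  W >= (Ttrans + RTT) / Ttrans
(Ttrans + RTT) / Ttrans = 21 / 1 = 21
W_min = ceil(21) = 21

21


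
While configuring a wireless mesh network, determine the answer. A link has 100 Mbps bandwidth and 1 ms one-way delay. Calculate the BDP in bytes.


Given: bandwidth = 100 Mbps, delay = 1 ms
BDP in bits = 100 * 10^6 * 1 / 1000
BDP in bits = 100000
BDP in bytes = 100000 / 8 = 12500

12500


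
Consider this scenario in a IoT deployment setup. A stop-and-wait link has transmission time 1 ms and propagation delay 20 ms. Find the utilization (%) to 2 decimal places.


Given: Ttrans = 1 ms, Tprop = 20 ms
RTT = 2 * Tprop = 2 * 20 = 40 ms
U = Ttrans / (Ttrans + RTT)
U = 1 / (1 + 40)
U = 1 / 41 = 0.02439
U% = 2.44%

2.44


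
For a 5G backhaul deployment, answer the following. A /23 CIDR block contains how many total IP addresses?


Given: CIDR prefix /23
Host bits = 32 - 23 = 9
Total addresses = 2^9 = 512

512


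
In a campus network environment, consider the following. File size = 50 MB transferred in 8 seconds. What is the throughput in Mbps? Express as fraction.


Given: file = 50 MB, time = 8 s
File in Mb = 50 * 8 = 400 Mb
Throughput = 400 / 8 Mbps
Throughput = 50 Mbps

50


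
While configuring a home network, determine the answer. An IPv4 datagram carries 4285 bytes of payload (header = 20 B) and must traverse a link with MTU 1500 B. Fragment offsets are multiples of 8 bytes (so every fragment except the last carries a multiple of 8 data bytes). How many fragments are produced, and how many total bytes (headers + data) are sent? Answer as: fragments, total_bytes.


Max data per non-final fragment = floor((MTU - header)/8)*8 = floor((1500 - 20)/8)*8 = floor(1480/8)*8 = 1480 B
Final fragment needs no 8-byte alignment: it can carry up to MTU - header = 1480 B
Non-final fragments needed = ceil((payload - 1480) / 1480) = ceil(2805/1480) = ceil(1.8953) = 2
Number of fragments = 2 + 1 = 3
Fragment sizes (data): 2 * 1480 B + 1325 B (last, 1325 <= 1480 OK)
Total bytes sent = payload + n_frags * header = 4285 + 3*20 = 4285 + 60 = 4345 B

3, 4345


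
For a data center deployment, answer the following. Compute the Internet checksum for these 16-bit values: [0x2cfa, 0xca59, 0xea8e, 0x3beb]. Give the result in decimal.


Given words: [0x2cfa, 0xca59, 0xea8e, 0x3beb]
Step 1: Sum all words
Raw sum = 11514 + 51801 + 60046 + 15339 = 138700
Step 2: Fold carry: (7628 + 2) = 7630
One's complement = ~7630 & 0xFFFF = 57905

57905


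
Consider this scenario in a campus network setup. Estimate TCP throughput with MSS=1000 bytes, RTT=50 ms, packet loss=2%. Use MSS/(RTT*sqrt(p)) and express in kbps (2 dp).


Given: MSS = 1000 bytes, RTT = 50 ms, loss = 2%
RTT in seconds = 50 / 1000 = 0.05
Loss rate = 2% = 0.02
sqrt(loss) = sqrt(0.02) = 0.141421356237
Throughput (bytes/s) = 1000 / (0.05 * 0.141421356237) = 141421.3562
Throughput (kbps) = 141421.3562 * 8 / 1000 = 1131.370850 -> 1131.37 kbps (2 dp)

1131.37


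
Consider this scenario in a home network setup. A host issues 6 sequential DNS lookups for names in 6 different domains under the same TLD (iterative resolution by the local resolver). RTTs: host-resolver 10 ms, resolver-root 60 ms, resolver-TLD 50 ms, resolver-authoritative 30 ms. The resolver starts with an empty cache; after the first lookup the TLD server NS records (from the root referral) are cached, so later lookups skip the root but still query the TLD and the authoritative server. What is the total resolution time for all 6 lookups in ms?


Lookup 1 (cold cache): local + root + TLD + auth = 10 + 60 + 50 + 30 = 150 ms
Lookups 2..6 (TLD NS cached -> skip root; new domain -> still ask TLD and auth): local + TLD + auth = 10 + 50 + 30 = 90 ms each
Remaining 5 lookups: 5 * 90 = 450 ms
Total = 150 + 450 = 600 ms

600


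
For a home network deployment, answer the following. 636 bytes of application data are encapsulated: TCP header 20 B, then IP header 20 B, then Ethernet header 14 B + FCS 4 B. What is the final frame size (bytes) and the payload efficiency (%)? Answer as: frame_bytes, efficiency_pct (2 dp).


TCP segment = 636 + 20 = 656 B
IP packet = 656 + 20 = 676 B
Ethernet frame = 676 + 14 + 4 = 694 B
Efficiency = app / frame = 636 / 694 = 0.916427 = 91.6427% -> 91.64% (2 dp)

694, 91.64


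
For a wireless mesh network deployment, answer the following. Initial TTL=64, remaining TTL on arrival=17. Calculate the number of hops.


Given: initial TTL = 64, received TTL = 17
Hops = initial TTL - received TTL
Hops = 64 - 17 = 47

47


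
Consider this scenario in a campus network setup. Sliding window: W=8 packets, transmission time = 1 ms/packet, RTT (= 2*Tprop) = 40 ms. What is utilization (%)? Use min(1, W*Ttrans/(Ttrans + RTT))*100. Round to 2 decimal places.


Given: W = 8, Ttrans = 1 ms, RTT = 40 ms (= 2 * Tprop, Tprop = 20 ms)
Cycle time = Ttrans + RTT = 1 + 40 = 41 ms (first packet sent until its ACK returns)
W * Ttrans = 8 * 1 = 8 ms of sending per cycle
W * Ttrans / (Ttrans + RTT) = 8 / 41 = 0.195122
U = min(1, 0.195122) = 0.195122
U% = 19.51%

19.51


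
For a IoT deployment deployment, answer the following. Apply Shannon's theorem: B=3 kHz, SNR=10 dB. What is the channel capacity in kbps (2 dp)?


Given: B = 3 kHz, SNR = 10 dB
SNR linear = 10^(10/10) = 10
1 + SNR = 11
log2(11) = 3.4594316186
C = 3 * 1000 * 3.4594316186 = 10378.2949 bps
C = 10.378295 kbps -> 10.38 kbps (2 dp)

10.38


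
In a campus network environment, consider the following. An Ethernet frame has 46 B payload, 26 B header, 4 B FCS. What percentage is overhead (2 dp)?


Given: payload = 46 B, header = 26 B, trailer = 4 B
Overhead bytes = header + trailer = 26 + 4 = 30
Total frame = payload + overhead = 46 + 30 = 76
Overhead % = 30 / 76 * 100 = 39.4737% -> 39.47% (2 dp)

39.47


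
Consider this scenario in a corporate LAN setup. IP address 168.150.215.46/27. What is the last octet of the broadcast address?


Given: IP = 168.150.215.46, prefix = /27
Host bits = 32 - 27 = 5
Network last octet = 46 AND mask = 32
Host part size = 2^5 - 1 = 31
Broadcast last octet = 32 OR 31 = 63

63


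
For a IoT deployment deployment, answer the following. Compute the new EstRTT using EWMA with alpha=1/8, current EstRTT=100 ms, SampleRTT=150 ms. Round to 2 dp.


Given: EstRTT = 100 ms, SampleRTT = 150 ms, alpha = 1/8
New EstRTT = (1 - alpha) * EstRTT + alpha * SampleRTT
(7/8) * 100 = 87.5
(1/8) * 150 = 18.75
New EstRTT = 87.5 + 18.75 = 106.25 ms -> 106.25 ms (2 dp)

106.25


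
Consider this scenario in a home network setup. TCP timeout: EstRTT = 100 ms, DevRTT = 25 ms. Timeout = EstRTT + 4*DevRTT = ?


Given: EstRTT = 100 ms, DevRTT = 25 ms
Timeout = EstRTT + 4 * DevRTT
4 * DevRTT = 4 * 25 = 100
Timeout = 100 + 100 = 200 ms

200


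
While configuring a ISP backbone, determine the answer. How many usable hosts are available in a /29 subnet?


Given: subnet mask /29
Host bits = 32 - 29 = 3
Total addresses = 2^3 = 8
Usable hosts = 8 - 2 (network + broadcast) = 6

6


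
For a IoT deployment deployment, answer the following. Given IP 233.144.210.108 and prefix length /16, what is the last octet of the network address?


Given: IP = 233.144.210.108, prefix = /16
Subnet mask = 255.255.0.0
Last octet of IP: 108
Last octet of mask: 0
Network last octet = 108 AND 0 = 0

0


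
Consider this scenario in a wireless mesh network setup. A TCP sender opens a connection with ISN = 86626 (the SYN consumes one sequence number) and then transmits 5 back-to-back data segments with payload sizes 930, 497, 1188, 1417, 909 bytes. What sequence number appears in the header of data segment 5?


The SYN occupies sequence number ISN = 86626, so the first data byte is ISN + 1 = 86627.
SEQ of data segment i = (ISN + 1) + sum of payload sizes of segments 1..i-1.
Segment 1: SEQ = 86627, payload = 930 bytes
Segment 2: SEQ = 87557, payload = 497 bytes
Segment 3: SEQ = 88054, payload = 1188 bytes
Segment 4: SEQ = 89242, payload = 1417 bytes
Segment 5: SEQ = 90659, payload = 909 bytes
SEQ of segment 5 = 86627 + 930 + 497 + 1188 + 1417 = 90659

90659


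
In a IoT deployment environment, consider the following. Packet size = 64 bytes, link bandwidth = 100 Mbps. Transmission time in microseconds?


Given: packet = 64 bytes, bandwidth = 100 Mbps
Packet in bits = 64 * 8 = 512 bits
Bandwidth = 100 * 10^6 = 100000000 bps
Time = 512 / 100000000 seconds
Time in us = 512 * 10^6 / 100000000 = 5.12

5.12


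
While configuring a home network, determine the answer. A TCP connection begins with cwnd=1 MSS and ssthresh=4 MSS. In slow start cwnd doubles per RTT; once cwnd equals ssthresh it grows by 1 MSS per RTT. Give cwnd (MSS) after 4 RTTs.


RTT 0: cwnd = 1 MSS (initial)
RTT 1: cwnd = 2 MSS (slow start, doubled)
RTT 2: cwnd = 4 MSS (slow start, doubled)
RTT 3: cwnd = 5 MSS (congestion avoidance, +1)
RTT 4: cwnd = 6 MSS (congestion avoidance, +1)

6


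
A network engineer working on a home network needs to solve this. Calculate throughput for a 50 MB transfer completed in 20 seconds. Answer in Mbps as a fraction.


Given: file = 50 MB, time = 20 s
File in Mb = 50 * 8 = 400 Mb
Throughput = 400 / 20 Mbps
Throughput = 20 Mbps

20


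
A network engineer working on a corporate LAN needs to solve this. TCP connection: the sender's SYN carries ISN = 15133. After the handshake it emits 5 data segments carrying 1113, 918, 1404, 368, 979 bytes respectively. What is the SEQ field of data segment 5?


The SYN occupies sequence number ISN = 15133, so the first data byte is ISN + 1 = 15134.
SEQ of data segment i = (ISN + 1) + sum of payload sizes of segments 1..i-1.
Segment 1: SEQ = 15134, payload = 1113 bytes
Segment 2: SEQ = 16247, payload = 918 bytes
Segment 3: SEQ = 17165, payload = 1404 bytes
Segment 4: SEQ = 18569, payload = 368 bytes
Segment 5: SEQ = 18937, payload = 979 bytes
SEQ of segment 5 = 15134 + 1113 + 918 + 1404 + 368 = 18937

18937


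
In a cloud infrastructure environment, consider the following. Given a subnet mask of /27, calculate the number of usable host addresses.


Given: subnet mask /27
Host bits = 32 - 27 = 5
Total addresses = 2^5 = 32
Usable hosts = 32 - 2 (network + broadcast) = 30

30


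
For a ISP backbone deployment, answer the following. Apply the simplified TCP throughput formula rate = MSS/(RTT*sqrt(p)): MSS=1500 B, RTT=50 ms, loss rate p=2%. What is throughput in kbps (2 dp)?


Given: MSS = 1500 bytes, RTT = 50 ms, loss = 2%
RTT in seconds = 50 / 1000 = 0.05
Loss rate = 2% = 0.02
sqrt(loss) = sqrt(0.02) = 0.141421356237
Throughput (bytes/s) = 1500 / (0.05 * 0.141421356237) = 212132.0344
Throughput (kbps) = 212132.0344 * 8 / 1000 = 1697.056275 -> 1697.06 kbps (2 dp)

1697.06


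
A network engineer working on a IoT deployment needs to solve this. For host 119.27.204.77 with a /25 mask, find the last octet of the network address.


Given: IP = 119.27.204.77, prefix = /25
Subnet mask = 255.255.255.128
Last octet of IP: 77
Last octet of mask: 128
Network last octet = 77 AND 128 = 0

0


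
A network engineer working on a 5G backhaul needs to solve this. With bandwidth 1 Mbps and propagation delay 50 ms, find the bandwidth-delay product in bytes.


Given: bandwidth = 1 Mbps, delay = 50 ms
BDP in bits = 1 * 10^6 * 50 / 1000
BDP in bits = 50000
BDP in bytes = 50000 / 8 = 6250

6250


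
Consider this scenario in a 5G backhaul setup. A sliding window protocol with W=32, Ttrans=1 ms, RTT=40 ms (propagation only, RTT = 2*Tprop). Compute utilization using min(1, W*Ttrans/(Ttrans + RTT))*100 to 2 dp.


Given: W = 32, Ttrans = 1 ms, RTT = 40 ms (= 2 * Tprop, Tprop = 20 ms)
Cycle time = Ttrans + RTT = 1 + 40 = 41 ms (first packet sent until its ACK returns)
W * Ttrans = 32 * 1 = 32 ms of sending per cycle
W * Ttrans / (Ttrans + RTT) = 32 / 41 = 0.780488
U = min(1, 0.780488) = 0.780488
U% = 78.05%

78.05


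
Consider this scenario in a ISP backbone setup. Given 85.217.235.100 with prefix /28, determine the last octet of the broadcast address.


Given: IP = 85.217.235.100, prefix = /28
Host bits = 32 - 28 = 4
Network last octet = 100 AND mask = 96
Host part size = 2^4 - 1 = 15
Broadcast last octet = 96 OR 15 = 111

111


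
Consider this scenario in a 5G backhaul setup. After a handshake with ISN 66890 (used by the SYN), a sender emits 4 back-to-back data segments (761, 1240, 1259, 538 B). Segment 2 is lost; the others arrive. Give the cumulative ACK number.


SYN uses sequence number 66890; first data byte = ISN + 1 = 66891.
Segment 1: SEQ = 66891, len = 761 B, covers [66891, 67651]
Segment 2: SEQ = 67652, len = 1240 B, covers [67652, 68891] [LOST]
Segment 3: SEQ = 68892, len = 1259 B, covers [68892, 70150]
Segment 4: SEQ = 70151, len = 538 B, covers [70151, 70688]
In-order data received: bytes [66891, 67651] (segments 1..1).
Segment 2 missing -> gap begins at byte 67652; later segments buffered out of order.
Cumulative ACK = next expected in-order byte = 66891 + 761 = 67652

67652


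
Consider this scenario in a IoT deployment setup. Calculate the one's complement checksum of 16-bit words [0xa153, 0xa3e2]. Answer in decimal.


Given words: [0xa153, 0xa3e2]
Step 1: Sum all words
Raw sum = 41299 + 41954 = 83253
Step 2: Fold carry: (17717 + 1) = 17718
One's complement = ~17718 & 0xFFFF = 47817

47817


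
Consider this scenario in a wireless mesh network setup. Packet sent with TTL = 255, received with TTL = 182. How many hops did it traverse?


Given: initial TTL = 255, received TTL = 182
Hops = initial TTL - received TTL
Hops = 255 - 182 = 73

73


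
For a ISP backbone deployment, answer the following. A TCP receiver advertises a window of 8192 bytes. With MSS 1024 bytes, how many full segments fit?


Given: RWND = 8192 bytes, MSS = 1024 bytes
Full segments = floor(RWND / MSS)
Full segments = floor(8192 / 1024)
Full segments = floor(8.0) = 8

8


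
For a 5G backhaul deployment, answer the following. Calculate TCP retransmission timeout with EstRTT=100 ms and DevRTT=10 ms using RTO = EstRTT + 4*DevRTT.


Given: EstRTT = 100 ms, DevRTT = 10 ms
Timeout = EstRTT + 4 * DevRTT
4 * DevRTT = 4 * 10 = 40
Timeout = 100 + 40 = 140 ms

140


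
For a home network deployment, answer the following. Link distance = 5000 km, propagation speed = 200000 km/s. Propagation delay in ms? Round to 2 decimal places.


Given: distance = 5000 km, speed = 200000 km/s
Delay = distance / speed = 5000 / 200000 seconds
Delay in ms = 5000 * 1000 / 200000
Delay = 25.0000 ms
Rounded to 2 dp = 25.00 ms

25.00


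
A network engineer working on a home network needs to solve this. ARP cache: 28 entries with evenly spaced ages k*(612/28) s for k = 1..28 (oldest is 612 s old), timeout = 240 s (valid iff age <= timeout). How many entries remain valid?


Ages are k * 612/28 s for k = 1..28 (spacing = 21.8571 s).
Entry k is valid iff k * 612/28 <= 240 iff k <= 28 * 240 / 612 = 10.9804
n_valid = floor(10.9804) = 10
(n_stale = 28 - 10 = 18)

10


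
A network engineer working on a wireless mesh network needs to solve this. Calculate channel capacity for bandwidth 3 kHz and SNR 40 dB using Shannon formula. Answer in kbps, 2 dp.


Given: B = 3 kHz, SNR = 40 dB
SNR linear = 10^(40/10) = 10000
1 + SNR = 10001
log2(10001) = 13.2878566418
C = 3 * 1000 * 13.2878566418 = 39863.5699 bps
C = 39.863570 kbps -> 39.86 kbps (2 dp)

39.86


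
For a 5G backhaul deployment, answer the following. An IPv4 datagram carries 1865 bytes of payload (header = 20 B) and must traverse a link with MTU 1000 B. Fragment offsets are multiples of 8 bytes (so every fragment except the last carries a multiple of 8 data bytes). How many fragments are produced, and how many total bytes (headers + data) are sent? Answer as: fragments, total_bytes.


Max data per non-final fragment = floor((MTU - header)/8)*8 = floor((1000 - 20)/8)*8 = floor(980/8)*8 = 976 B
Final fragment needs no 8-byte alignment: it can carry up to MTU - header = 980 B
Non-final fragments needed = ceil((payload - 980) / 976) = ceil(885/976) = ceil(0.9068) = 1
Number of fragments = 1 + 1 = 2
Fragment sizes (data): 1 * 976 B + 889 B (last, 889 <= 980 OK)
Total bytes sent = payload + n_frags * header = 1865 + 2*20 = 1865 + 40 = 1905 B

2, 1905


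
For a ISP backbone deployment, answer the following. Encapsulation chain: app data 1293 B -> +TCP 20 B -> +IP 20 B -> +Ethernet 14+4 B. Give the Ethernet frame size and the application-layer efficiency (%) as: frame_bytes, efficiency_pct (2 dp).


TCP segment = 1293 + 20 = 1313 B
IP packet = 1313 + 20 = 1333 B
Ethernet frame = 1333 + 14 + 4 = 1351 B
Efficiency = app / frame = 1293 / 1351 = 0.957069 = 95.7069% -> 95.71% (2 dp)

1351, 95.71


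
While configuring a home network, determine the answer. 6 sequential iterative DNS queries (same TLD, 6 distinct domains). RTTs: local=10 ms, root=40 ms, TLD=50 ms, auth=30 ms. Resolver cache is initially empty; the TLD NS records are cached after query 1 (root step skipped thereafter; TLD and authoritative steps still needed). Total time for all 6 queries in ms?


Lookup 1 (cold cache): local + root + TLD + auth = 10 + 40 + 50 + 30 = 130 ms
Lookups 2..6 (TLD NS cached -> skip root; new domain -> still ask TLD and auth): local + TLD + auth = 10 + 50 + 30 = 90 ms each
Remaining 5 lookups: 5 * 90 = 450 ms
Total = 130 + 450 = 580 ms

580


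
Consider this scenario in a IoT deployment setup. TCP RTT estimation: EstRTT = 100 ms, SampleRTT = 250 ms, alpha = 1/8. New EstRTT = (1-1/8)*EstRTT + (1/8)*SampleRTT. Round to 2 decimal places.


Given: EstRTT = 100 ms, SampleRTT = 250 ms, alpha = 1/8
New EstRTT = (1 - alpha) * EstRTT + alpha * SampleRTT
(7/8) * 100 = 87.5
(1/8) * 250 = 31.25
New EstRTT = 87.5 + 31.25 = 118.75 ms -> 118.75 ms (2 dp)

118.75


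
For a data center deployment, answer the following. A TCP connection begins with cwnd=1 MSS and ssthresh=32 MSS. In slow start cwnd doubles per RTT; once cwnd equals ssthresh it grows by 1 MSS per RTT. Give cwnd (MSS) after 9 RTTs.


RTT 0: cwnd = 1 MSS (initial)
RTT 1: cwnd = 2 MSS (slow start, doubled)
RTT 2: cwnd = 4 MSS (slow start, doubled)
RTT 3: cwnd = 8 MSS (slow start, doubled)
RTT 4: cwnd = 16 MSS (slow start, doubled)
RTT 5: cwnd = 32 MSS (slow start, doubled)
RTT 6: cwnd = 33 MSS (congestion avoidance, +1)
RTT 7: cwnd = 34 MSS (congestion avoidance, +1)
RTT 8: cwnd = 35 MSS (congestion avoidance, +1)
RTT 9: cwnd = 36 MSS (congestion avoidance, +1)

36


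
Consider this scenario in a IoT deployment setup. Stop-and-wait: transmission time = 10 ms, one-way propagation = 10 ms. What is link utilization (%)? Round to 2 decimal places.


Given: Ttrans = 10 ms, Tprop = 10 ms
RTT = 2 * Tprop = 2 * 10 = 20 ms
U = Ttrans / (Ttrans + RTT)
U = 10 / (10 + 20)
U = 10 / 30 = 0.333333
U% = 33.33%

33.33


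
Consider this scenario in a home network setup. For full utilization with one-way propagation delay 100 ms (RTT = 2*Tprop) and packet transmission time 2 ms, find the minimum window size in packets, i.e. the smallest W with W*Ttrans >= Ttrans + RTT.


Given: Ttrans = 2 ms, RTT = 200 ms (= 2 * Tprop, Tprop = 100 ms)
Time until first ACK returns = Ttrans + RTT = 2 + 200 = 202 ms
Need W * Ttrans >= Ttrans + RTT  ->  W >= (Ttrans + RTT) / Ttrans
(Ttrans + RTT) / Ttrans = 202 / 2 = 101
W_min = ceil(101) = 101

101


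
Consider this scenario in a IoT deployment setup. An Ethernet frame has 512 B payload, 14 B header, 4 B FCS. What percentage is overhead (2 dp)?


Given: payload = 512 B, header = 14 B, trailer = 4 B
Overhead bytes = header + trailer = 14 + 4 = 18
Total frame = payload + overhead = 512 + 18 = 530
Overhead % = 18 / 530 * 100 = 3.3962% -> 3.40% (2 dp)

3.40


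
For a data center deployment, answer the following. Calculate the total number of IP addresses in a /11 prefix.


Given: CIDR prefix /11
Host bits = 32 - 11 = 21
Total addresses = 2^21 = 2097152

2097152


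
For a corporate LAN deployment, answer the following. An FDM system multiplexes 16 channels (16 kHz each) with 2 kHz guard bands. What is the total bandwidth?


Given: 16 channels, 16 kHz each, guard = 2 kHz
Channel bandwidth = 16 * 16 = 256 kHz
Guard bands = 15 gaps * 2 kHz = 30 kHz
Total = 256 + 30 = 286 kHz

286


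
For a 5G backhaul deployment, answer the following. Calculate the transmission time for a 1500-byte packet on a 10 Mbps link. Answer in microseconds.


Given: packet = 1500 bytes, bandwidth = 10 Mbps
Packet in bits = 1500 * 8 = 12000 bits
Bandwidth = 10 * 10^6 = 10000000 bps
Time = 12000 / 10000000 seconds
Time in us = 12000 * 10^6 / 10000000 = 1200

1200


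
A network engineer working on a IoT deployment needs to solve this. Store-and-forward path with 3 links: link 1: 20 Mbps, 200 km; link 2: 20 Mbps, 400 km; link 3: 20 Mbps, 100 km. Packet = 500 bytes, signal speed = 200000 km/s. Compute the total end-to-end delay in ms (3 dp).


Packet = 500 bytes = 4000 bits. Store-and-forward: sum (t_trans + t_prop) per link.
Link 1: t_trans = 4000/(20*10^6) s = 0.2000 ms; t_prop = 200/200000 s = 1.0000 ms; subtotal = 1.2000 ms
Link 2: t_trans = 4000/(20*10^6) s = 0.2000 ms; t_prop = 400/200000 s = 2.0000 ms; subtotal = 2.2000 ms
Link 3: t_trans = 4000/(20*10^6) s = 0.2000 ms; t_prop = 100/200000 s = 0.5000 ms; subtotal = 0.7000 ms
End-to-end = 1.2000 + 2.2000 + 0.7000 = 4.1000 ms -> 4.100 ms (3 dp)

4.100


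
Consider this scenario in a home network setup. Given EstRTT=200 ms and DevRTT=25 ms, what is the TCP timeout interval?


Given: EstRTT = 200 ms, DevRTT = 25 ms
Timeout = EstRTT + 4 * DevRTT
4 * DevRTT = 4 * 25 = 100
Timeout = 200 + 100 = 300 ms

300


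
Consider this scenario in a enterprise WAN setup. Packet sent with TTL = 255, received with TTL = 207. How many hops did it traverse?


Given: initial TTL = 255, received TTL = 207
Hops = initial TTL - received TTL
Hops = 255 - 207 = 48

48


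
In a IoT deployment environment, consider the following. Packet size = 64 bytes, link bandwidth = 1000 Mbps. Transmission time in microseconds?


Given: packet = 64 bytes, bandwidth = 1000 Mbps
Packet in bits = 64 * 8 = 512 bits
Bandwidth = 1000 * 10^6 = 1000000000 bps
Time = 512 / 1000000000 seconds
Time in us = 512 * 10^6 / 1000000000 = 0.512

0.512


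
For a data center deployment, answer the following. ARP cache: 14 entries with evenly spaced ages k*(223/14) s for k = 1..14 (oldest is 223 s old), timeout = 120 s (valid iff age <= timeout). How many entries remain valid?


Ages are k * 223/14 s for k = 1..14 (spacing = 15.9286 s).
Entry k is valid iff k * 223/14 <= 120 iff k <= 14 * 120 / 223 = 7.5336
n_valid = floor(7.5336) = 7
(n_stale = 14 - 7 = 7)

7


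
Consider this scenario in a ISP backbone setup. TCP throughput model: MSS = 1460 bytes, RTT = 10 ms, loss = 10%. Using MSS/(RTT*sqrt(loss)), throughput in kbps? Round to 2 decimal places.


Given: MSS = 1460 bytes, RTT = 10 ms, loss = 10%
RTT in seconds = 10 / 1000 = 0.01
Loss rate = 10% = 0.1
sqrt(loss) = sqrt(0.1) = 0.316227766017
Throughput (bytes/s) = 1460 / (0.01 * 0.316227766017) = 461692.5384
Throughput (kbps) = 461692.5384 * 8 / 1000 = 3693.540307 -> 3693.54 kbps (2 dp)

3693.54


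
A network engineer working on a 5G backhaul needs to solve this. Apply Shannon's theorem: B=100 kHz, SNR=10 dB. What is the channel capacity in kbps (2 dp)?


Given: B = 100 kHz, SNR = 10 dB
SNR linear = 10^(10/10) = 10
1 + SNR = 11
log2(11) = 3.4594316186
C = 100 * 1000 * 3.4594316186 = 345943.1619 bps
C = 345.943162 kbps -> 345.94 kbps (2 dp)

345.94


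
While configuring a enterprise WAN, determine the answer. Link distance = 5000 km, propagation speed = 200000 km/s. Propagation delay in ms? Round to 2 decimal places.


Given: distance = 5000 km, speed = 200000 km/s
Delay = distance / speed = 5000 / 200000 seconds
Delay in ms = 5000 * 1000 / 200000
Delay = 25.0000 ms
Rounded to 2 dp = 25.00 ms

25.00


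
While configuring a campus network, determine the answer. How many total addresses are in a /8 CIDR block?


Given: CIDR prefix /8
Host bits = 32 - 8 = 24
Total addresses = 2^24 = 16777216

16777216


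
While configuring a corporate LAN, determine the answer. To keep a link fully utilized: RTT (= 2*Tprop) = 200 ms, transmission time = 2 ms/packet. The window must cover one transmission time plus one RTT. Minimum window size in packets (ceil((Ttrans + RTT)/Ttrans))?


Given: Ttrans = 2 ms, RTT = 200 ms (= 2 * Tprop, Tprop = 100 ms)
Time until first ACK returns = Ttrans + RTT = 2 + 200 = 202 ms
Need W * Ttrans >= Ttrans + RTT  ->  W >= (Ttrans + RTT) / Ttrans
(Ttrans + RTT) / Ttrans = 202 / 2 = 101
W_min = ceil(101) = 101

101


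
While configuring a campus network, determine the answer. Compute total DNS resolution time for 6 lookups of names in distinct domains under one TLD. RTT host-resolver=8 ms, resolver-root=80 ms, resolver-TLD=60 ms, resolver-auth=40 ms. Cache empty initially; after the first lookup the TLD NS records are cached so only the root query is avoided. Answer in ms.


Lookup 1 (cold cache): local + root + TLD + auth = 8 + 80 + 60 + 40 = 188 ms
Lookups 2..6 (TLD NS cached -> skip root; new domain -> still ask TLD and auth): local + TLD + auth = 8 + 60 + 40 = 108 ms each
Remaining 5 lookups: 5 * 108 = 540 ms
Total = 188 + 540 = 728 ms

728


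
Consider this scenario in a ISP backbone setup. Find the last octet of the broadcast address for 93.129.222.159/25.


Given: IP = 93.129.222.159, prefix = /25
Host bits = 32 - 25 = 7
Network last octet = 159 AND mask = 128
Host part size = 2^7 - 1 = 127
Broadcast last octet = 128 OR 127 = 255

255


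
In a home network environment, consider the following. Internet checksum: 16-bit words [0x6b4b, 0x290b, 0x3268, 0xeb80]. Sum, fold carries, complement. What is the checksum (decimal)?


Given words: [0x6b4b, 0x290b, 0x3268, 0xeb80]
Step 1: Sum all words
Raw sum = 27467 + 10507 + 12904 + 60288 = 111166
Step 2: Fold carry: (45630 + 1) = 45631
One's complement = ~45631 & 0xFFFF = 19904

19904


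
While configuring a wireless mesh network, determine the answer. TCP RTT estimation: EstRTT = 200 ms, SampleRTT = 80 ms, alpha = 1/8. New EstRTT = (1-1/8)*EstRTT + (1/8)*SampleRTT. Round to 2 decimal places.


Given: EstRTT = 200 ms, SampleRTT = 80 ms, alpha = 1/8
New EstRTT = (1 - alpha) * EstRTT + alpha * SampleRTT
(7/8) * 200 = 175
(1/8) * 80 = 10
New EstRTT = 175 + 10 = 185 ms -> 185.00 ms (2 dp)

185.00


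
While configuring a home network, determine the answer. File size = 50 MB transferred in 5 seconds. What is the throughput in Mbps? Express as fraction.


Given: file = 50 MB, time = 5 s
File in Mb = 50 * 8 = 400 Mb
Throughput = 400 / 5 Mbps
Throughput = 80 Mbps

80


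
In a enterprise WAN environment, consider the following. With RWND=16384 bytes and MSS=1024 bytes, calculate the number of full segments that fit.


Given: RWND = 16384 bytes, MSS = 1024 bytes
Full segments = floor(RWND / MSS)
Full segments = floor(16384 / 1024)
Full segments = floor(16.0) = 16

16


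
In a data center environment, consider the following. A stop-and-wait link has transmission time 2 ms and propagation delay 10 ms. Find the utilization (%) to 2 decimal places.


Given: Ttrans = 2 ms, Tprop = 10 ms
RTT = 2 * Tprop = 2 * 10 = 20 ms
U = Ttrans / (Ttrans + RTT)
U = 2 / (2 + 20)
U = 2 / 22 = 0.090909
U% = 9.09%

9.09


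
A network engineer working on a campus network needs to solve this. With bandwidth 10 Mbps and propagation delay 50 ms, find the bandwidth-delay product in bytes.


Given: bandwidth = 10 Mbps, delay = 50 ms
BDP in bits = 10 * 10^6 * 50 / 1000
BDP in bits = 500000
BDP in bytes = 500000 / 8 = 62500

62500


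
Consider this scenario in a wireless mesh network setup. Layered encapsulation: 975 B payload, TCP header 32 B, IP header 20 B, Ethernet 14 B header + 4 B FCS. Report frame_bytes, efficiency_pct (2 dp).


TCP segment = 975 + 32 = 1007 B
IP packet = 1007 + 20 = 1027 B
Ethernet frame = 1027 + 14 + 4 = 1045 B
Efficiency = app / frame = 975 / 1045 = 0.933014 = 93.3014% -> 93.30% (2 dp)

1045, 93.30


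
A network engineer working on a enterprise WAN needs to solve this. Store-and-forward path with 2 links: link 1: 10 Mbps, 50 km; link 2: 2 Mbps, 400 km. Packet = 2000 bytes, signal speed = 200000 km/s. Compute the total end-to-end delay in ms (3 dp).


Packet = 2000 bytes = 16000 bits. Store-and-forward: sum (t_trans + t_prop) per link.
Link 1: t_trans = 16000/(10*10^6) s = 1.6000 ms; t_prop = 50/200000 s = 0.2500 ms; subtotal = 1.8500 ms
Link 2: t_trans = 16000/(2*10^6) s = 8.0000 ms; t_prop = 400/200000 s = 2.0000 ms; subtotal = 10.0000 ms
End-to-end = 1.8500 + 10.0000 = 11.8500 ms -> 11.850 ms (3 dp)

11.850


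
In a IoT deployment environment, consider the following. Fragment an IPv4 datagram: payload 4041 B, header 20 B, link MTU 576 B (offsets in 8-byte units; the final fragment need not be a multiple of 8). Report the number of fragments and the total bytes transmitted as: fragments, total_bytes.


Max data per non-final fragment = floor((MTU - header)/8)*8 = floor((576 - 20)/8)*8 = floor(556/8)*8 = 552 B
Final fragment needs no 8-byte alignment: it can carry up to MTU - header = 556 B
Non-final fragments needed = ceil((payload - 556) / 552) = ceil(3485/552) = ceil(6.3134) = 7
Number of fragments = 7 + 1 = 8
Fragment sizes (data): 7 * 552 B + 177 B (last, 177 <= 556 OK)
Total bytes sent = payload + n_frags * header = 4041 + 8*20 = 4041 + 160 = 4201 B

8, 4201


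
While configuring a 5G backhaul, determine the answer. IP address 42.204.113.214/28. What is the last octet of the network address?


Given: IP = 42.204.113.214, prefix = /28
Subnet mask = 255.255.255.240
Last octet of IP: 214
Last octet of mask: 240
Network last octet = 214 AND 240 = 208

208


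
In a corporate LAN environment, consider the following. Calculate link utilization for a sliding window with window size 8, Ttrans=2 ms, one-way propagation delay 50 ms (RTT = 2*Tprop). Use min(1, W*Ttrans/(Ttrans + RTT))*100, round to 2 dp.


Given: W = 8, Ttrans = 2 ms, RTT = 100 ms (= 2 * Tprop, Tprop = 50 ms)
Cycle time = Ttrans + RTT = 2 + 100 = 102 ms (first packet sent until its ACK returns)
W * Ttrans = 8 * 2 = 16 ms of sending per cycle
W * Ttrans / (Ttrans + RTT) = 16 / 102 = 0.156863
U = min(1, 0.156863) = 0.156863
U% = 15.69%

15.69


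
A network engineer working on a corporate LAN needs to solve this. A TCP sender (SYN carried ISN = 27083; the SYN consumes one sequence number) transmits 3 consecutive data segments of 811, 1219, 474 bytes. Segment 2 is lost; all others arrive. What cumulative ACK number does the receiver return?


SYN uses sequence number 27083; first data byte = ISN + 1 = 27084.
Segment 1: SEQ = 27084, len = 811 B, covers [27084, 27894]
Segment 2: SEQ = 27895, len = 1219 B, covers [27895, 29113] [LOST]
Segment 3: SEQ = 29114, len = 474 B, covers [29114, 29587]
In-order data received: bytes [27084, 27894] (segments 1..1).
Segment 2 missing -> gap begins at byte 27895; later segments buffered out of order.
Cumulative ACK = next expected in-order byte = 27084 + 811 = 27895

27895


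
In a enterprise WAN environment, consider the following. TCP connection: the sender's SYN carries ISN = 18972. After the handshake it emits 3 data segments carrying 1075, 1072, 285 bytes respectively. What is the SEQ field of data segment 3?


The SYN occupies sequence number ISN = 18972, so the first data byte is ISN + 1 = 18973.
SEQ of data segment i = (ISN + 1) + sum of payload sizes of segments 1..i-1.
Segment 1: SEQ = 18973, payload = 1075 bytes
Segment 2: SEQ = 20048, payload = 1072 bytes
Segment 3: SEQ = 21120, payload = 285 bytes
SEQ of segment 3 = 18973 + 1075 + 1072 = 21120

21120


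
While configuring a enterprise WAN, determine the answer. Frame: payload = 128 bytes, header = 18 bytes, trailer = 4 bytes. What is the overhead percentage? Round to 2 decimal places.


Given: payload = 128 B, header = 18 B, trailer = 4 B
Overhead bytes = header + trailer = 18 + 4 = 22
Total frame = payload + overhead = 128 + 22 = 150
Overhead % = 22 / 150 * 100 = 14.6667% -> 14.67% (2 dp)

14.67


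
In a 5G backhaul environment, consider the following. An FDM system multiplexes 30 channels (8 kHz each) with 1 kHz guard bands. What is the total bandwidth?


Given: 30 channels, 8 kHz each, guard = 1 kHz
Channel bandwidth = 30 * 8 = 240 kHz
Guard bands = 29 gaps * 1 kHz = 29 kHz
Total = 240 + 29 = 269 kHz

269


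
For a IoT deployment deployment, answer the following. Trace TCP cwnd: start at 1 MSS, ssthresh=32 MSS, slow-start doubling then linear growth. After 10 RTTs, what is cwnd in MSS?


RTT 0: cwnd = 1 MSS (initial)
RTT 1: cwnd = 2 MSS (slow start, doubled)
RTT 2: cwnd = 4 MSS (slow start, doubled)
RTT 3: cwnd = 8 MSS (slow start, doubled)
RTT 4: cwnd = 16 MSS (slow start, doubled)
RTT 5: cwnd = 32 MSS (slow start, doubled)
RTT 6: cwnd = 33 MSS (congestion avoidance, +1)
RTT 7: cwnd = 34 MSS (congestion avoidance, +1)
RTT 8: cwnd = 35 MSS (congestion avoidance, +1)
RTT 9: cwnd = 36 MSS (congestion avoidance, +1)
RTT 10: cwnd = 37 MSS (congestion avoidance, +1)

37


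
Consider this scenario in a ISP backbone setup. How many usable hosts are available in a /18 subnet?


Given: subnet mask /18
Host bits = 32 - 18 = 14
Total addresses = 2^14 = 16384
Usable hosts = 16384 - 2 (network + broadcast) = 16382

16382


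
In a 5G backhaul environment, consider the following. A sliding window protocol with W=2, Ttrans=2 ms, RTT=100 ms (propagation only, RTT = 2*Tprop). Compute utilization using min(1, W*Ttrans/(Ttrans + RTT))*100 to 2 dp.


Given: W = 2, Ttrans = 2 ms, RTT = 100 ms (= 2 * Tprop, Tprop = 50 ms)
Cycle time = Ttrans + RTT = 2 + 100 = 102 ms (first packet sent until its ACK returns)
W * Ttrans = 2 * 2 = 4 ms of sending per cycle
W * Ttrans / (Ttrans + RTT) = 4 / 102 = 0.039216
U = min(1, 0.039216) = 0.039216
U% = 3.92%

3.92


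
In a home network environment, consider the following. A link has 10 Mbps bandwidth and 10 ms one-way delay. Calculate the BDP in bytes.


Given: bandwidth = 10 Mbps, delay = 10 ms
BDP in bits = 10 * 10^6 * 10 / 1000
BDP in bits = 100000
BDP in bytes = 100000 / 8 = 12500

12500


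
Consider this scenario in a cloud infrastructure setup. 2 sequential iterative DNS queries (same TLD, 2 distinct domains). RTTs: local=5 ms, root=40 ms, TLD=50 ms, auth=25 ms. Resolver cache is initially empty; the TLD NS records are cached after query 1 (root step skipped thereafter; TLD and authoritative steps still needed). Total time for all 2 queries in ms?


Lookup 1 (cold cache): local + root + TLD + auth = 5 + 40 + 50 + 25 = 120 ms
Lookups 2..2 (TLD NS cached -> skip root; new domain -> still ask TLD and auth): local + TLD + auth = 5 + 50 + 25 = 80 ms each
Remaining 1 lookups: 1 * 80 = 80 ms
Total = 120 + 80 = 200 ms

200


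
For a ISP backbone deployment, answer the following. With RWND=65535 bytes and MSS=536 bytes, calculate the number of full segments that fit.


Given: RWND = 65535 bytes, MSS = 536 bytes
Full segments = floor(RWND / MSS)
Full segments = floor(65535 / 536)
Full segments = floor(122.2668) = 122

122


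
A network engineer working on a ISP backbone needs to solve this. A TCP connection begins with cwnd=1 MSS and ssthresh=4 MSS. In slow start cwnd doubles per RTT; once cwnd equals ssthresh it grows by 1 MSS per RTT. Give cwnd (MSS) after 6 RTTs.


RTT 0: cwnd = 1 MSS (initial)
RTT 1: cwnd = 2 MSS (slow start, doubled)
RTT 2: cwnd = 4 MSS (slow start, doubled)
RTT 3: cwnd = 5 MSS (congestion avoidance, +1)
RTT 4: cwnd = 6 MSS (congestion avoidance, +1)
RTT 5: cwnd = 7 MSS (congestion avoidance, +1)
RTT 6: cwnd = 8 MSS (congestion avoidance, +1)

8


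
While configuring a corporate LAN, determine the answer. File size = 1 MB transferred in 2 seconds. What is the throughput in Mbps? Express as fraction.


Given: file = 1 MB, time = 2 s
File in Mb = 1 * 8 = 8 Mb
Throughput = 8 / 2 Mbps
Throughput = 4 Mbps

4
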